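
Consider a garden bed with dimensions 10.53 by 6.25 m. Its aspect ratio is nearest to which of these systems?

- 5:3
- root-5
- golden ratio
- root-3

5:3

10.53/6.25 ≈ 1.685. Nearest candidates are 5:3 (1.667, off by 0.018) and root-3 (1.732, off by 0.047).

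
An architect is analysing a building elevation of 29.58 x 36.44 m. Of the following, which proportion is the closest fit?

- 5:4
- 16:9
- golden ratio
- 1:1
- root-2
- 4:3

Ratio = 36.44 / 29.58 ≈ 1.232.
Distances: 5:4 1.250 (Δ 0.018); 16:9 1.778 (Δ 0.546); golden ratio 1.618 (Δ 0.386); 1:1 1.000 (Δ 0.232); root-2 1.414 (Δ 0.182); 4:3 1.333 (Δ 0.101).

5:4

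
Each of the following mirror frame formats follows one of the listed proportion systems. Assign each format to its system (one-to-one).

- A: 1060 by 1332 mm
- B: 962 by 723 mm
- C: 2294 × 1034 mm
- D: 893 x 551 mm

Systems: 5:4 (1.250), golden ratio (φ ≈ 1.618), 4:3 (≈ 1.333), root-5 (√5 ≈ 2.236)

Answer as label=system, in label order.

Ratios: A ≈ 1.257; B ≈ 1.331; C ≈ 2.219; D ≈ 1.621.
Targets: 5:4 ≈ 1.250; golden ratio ≈ 1.618; 4:3 ≈ 1.333; root-5 ≈ 2.236.

A=5:4, B=4:3, C=root-5, D=golden ratio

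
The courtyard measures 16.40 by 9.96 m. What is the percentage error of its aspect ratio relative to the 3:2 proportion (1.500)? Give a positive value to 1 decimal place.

9.8%

Ratio = 16.40 / 9.96 ≈ 1.6466.
Ideal 3:2 = 1.5000. |1.6466 − 1.5000| / 1.5000 ≈ 9.77% → 9.8%.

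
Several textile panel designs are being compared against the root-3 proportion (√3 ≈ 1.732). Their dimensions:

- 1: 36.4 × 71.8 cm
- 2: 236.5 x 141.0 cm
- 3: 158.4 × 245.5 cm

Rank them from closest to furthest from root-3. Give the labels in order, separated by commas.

2, 3, 1

1: 71.8/36.4 ≈ 1.973 → |1.973 − 1.732| = 0.241
2: 236.5/141.0 ≈ 1.677 → |1.677 − 1.732| = 0.055
3: 245.5/158.4 ≈ 1.550 → |1.550 − 1.732| = 0.182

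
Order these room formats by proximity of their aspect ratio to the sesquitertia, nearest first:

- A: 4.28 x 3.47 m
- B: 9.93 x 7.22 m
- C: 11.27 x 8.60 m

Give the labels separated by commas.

Ratios: A = 4.28 / 3.47 ≈ 1.233; B = 9.93 / 7.22 ≈ 1.375; C = 11.27 / 8.60 ≈ 1.310.
|Δ from 1.333|: A 0.100; B 0.042; C 0.023.

C, B, A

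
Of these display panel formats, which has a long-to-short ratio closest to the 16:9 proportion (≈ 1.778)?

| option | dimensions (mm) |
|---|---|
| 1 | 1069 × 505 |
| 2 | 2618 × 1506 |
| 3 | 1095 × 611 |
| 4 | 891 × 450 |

Target 16:9 ≈ 1.778.
1: 2.117 (Δ0.339)  2: 1.738 (Δ0.040)  3: 1.792 (Δ0.014)  4: 1.980 (Δ0.202)

3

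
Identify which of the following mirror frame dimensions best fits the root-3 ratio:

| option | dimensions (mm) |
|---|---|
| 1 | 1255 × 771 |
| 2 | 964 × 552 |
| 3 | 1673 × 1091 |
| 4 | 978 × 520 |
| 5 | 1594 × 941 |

Ratios (long/short): 1 ≈ 1.628; 2 ≈ 1.746; 3 ≈ 1.533; 4 ≈ 1.881; 5 ≈ 1.694.
root-3 ≈ 1.732; option 2 is nearest (Δ 0.014).

2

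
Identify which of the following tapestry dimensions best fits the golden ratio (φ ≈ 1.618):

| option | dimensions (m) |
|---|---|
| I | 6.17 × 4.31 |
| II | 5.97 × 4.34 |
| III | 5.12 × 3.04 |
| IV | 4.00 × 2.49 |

Ratios (long/short): I ≈ 1.432; II ≈ 1.376; III ≈ 1.684; IV ≈ 1.606.
golden ratio ≈ 1.618; option IV is nearest (Δ 0.012).

IV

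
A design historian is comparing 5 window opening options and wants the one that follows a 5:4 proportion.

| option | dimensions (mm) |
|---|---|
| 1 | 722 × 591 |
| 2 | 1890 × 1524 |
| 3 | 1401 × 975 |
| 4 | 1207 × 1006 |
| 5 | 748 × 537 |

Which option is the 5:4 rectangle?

2

Ratios (long/short): 1 ≈ 1.222; 2 ≈ 1.240; 3 ≈ 1.437; 4 ≈ 1.200; 5 ≈ 1.393.
5:4 ≈ 1.250; option 2 is nearest (Δ 0.010).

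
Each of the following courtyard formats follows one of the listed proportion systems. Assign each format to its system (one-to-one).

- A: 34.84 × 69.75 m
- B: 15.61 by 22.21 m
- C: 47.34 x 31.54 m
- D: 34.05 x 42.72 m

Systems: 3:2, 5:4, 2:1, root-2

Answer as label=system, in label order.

A = 69.75/34.84 ≈ 2.002 → 2:1 (2.000)
B = 22.21/15.61 ≈ 1.423 → root-2 (1.414)
C = 47.34/31.54 ≈ 1.501 → 3:2 (1.500)
D = 42.72/34.05 ≈ 1.255 → 5:4 (1.250)

A=2:1, B=root-2, C=3:2, D=5:4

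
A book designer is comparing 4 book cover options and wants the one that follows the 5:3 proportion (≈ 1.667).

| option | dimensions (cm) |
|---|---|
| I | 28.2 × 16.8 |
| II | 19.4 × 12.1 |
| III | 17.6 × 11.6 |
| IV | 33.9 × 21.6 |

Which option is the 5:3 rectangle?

I

Target 5:3 ≈ 1.667.
I: 1.679 (Δ0.012)  II: 1.603 (Δ0.064)  III: 1.517 (Δ0.150)  IV: 1.569 (Δ0.098)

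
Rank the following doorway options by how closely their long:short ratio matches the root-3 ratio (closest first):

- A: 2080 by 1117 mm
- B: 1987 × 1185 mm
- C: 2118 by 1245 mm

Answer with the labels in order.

A: 2080/1117 ≈ 1.862 → |1.862 − 1.732| = 0.130
B: 1987/1185 ≈ 1.677 → |1.677 − 1.732| = 0.055
C: 2118/1245 ≈ 1.701 → |1.701 − 1.732| = 0.031

C, B, A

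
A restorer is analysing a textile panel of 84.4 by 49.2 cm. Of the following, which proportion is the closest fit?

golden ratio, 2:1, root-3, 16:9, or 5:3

root-3

Ratio = 84.4 / 49.2 ≈ 1.715.
Distances: golden ratio 1.618 (Δ 0.097); 2:1 2.000 (Δ 0.285); root-3 1.732 (Δ 0.017); 16:9 1.778 (Δ 0.063); 5:3 1.667 (Δ 0.048).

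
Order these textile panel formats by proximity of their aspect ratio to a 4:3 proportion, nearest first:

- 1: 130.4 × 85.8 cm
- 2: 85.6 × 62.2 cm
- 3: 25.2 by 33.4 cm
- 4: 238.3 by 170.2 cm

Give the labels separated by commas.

Ratios: 1 = 130.4 / 85.8 ≈ 1.520; 2 = 85.6 / 62.2 ≈ 1.376; 3 = 33.4 / 25.2 ≈ 1.325; 4 = 238.3 / 170.2 ≈ 1.400.
|Δ from 1.333|: 1 0.187; 2 0.043; 3 0.008; 4 0.067.

3, 2, 4, 1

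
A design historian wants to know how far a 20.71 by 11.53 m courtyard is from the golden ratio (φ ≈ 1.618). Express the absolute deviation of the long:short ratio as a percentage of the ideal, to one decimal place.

11.0%

Ratio = 20.71 / 11.53 ≈ 1.7962.
Ideal golden ratio ≈ 1.6180. |1.7962 − 1.6180| / 1.6180 ≈ 11.01% → 11.0%.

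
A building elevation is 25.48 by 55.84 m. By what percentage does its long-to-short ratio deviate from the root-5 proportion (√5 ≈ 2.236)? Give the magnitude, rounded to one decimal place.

Ratio = 55.84 / 25.48 ≈ 2.1915.
Ideal root-5 ≈ 2.2361. |2.1915 − 2.2361| / 2.2361 ≈ 1.99% → 2.0%.

2.0%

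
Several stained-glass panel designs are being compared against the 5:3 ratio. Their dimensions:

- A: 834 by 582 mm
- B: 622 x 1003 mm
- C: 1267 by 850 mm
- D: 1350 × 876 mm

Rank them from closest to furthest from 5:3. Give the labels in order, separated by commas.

B, D, C, A

Ratios: A = 834 / 582 ≈ 1.433; B = 1003 / 622 ≈ 1.613; C = 1267 / 850 ≈ 1.491; D = 1350 / 876 ≈ 1.541.
|Δ from 1.667|: A 0.234; B 0.054; C 0.176; D 0.126.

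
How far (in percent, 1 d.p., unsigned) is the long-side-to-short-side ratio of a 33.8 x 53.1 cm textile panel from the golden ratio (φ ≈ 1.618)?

2.9%

Ratio = 53.1 / 33.8 ≈ 1.5710.
Ideal golden ratio ≈ 1.6180. |1.5710 − 1.6180| / 1.6180 ≈ 2.90% → 2.9%.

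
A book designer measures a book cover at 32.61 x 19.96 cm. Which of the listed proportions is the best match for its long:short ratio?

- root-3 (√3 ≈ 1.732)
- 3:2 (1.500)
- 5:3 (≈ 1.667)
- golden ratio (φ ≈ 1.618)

32.61/19.96 ≈ 1.634. Nearest candidates are golden ratio (1.618, off by 0.016) and 5:3 (1.667, off by 0.033).

golden ratio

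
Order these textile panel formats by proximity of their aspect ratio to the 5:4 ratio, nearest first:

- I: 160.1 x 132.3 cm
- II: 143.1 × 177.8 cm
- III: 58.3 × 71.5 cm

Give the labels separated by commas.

I: 160.1/132.3 ≈ 1.210 → |1.210 − 1.250| = 0.040
II: 177.8/143.1 ≈ 1.242 → |1.242 − 1.250| = 0.008
III: 71.5/58.3 ≈ 1.226 → |1.226 − 1.250| = 0.024

II, III, I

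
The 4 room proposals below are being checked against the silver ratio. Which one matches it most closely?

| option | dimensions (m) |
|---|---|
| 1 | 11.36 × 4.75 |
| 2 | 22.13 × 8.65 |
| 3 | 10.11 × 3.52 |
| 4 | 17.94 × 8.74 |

1

Ratios (long/short): 1 ≈ 2.392; 2 ≈ 2.558; 3 ≈ 2.872; 4 ≈ 2.053.
silver ratio ≈ 2.414; option 1 is nearest (Δ 0.022).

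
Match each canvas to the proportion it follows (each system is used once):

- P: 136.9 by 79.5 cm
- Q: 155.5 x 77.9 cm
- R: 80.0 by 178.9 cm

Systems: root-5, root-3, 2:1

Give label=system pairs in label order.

P=root-3, Q=2:1, R=root-5

P = 136.9/79.5 ≈ 1.722 → root-3 (1.732)
Q = 155.5/77.9 ≈ 1.996 → 2:1 (2.000)
R = 178.9/80.0 ≈ 2.236 → root-5 (2.236)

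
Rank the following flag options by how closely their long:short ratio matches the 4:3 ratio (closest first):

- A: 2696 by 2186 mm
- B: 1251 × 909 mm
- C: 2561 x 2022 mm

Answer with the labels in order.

B, C, A

A: 2696/2186 ≈ 1.233 → |1.233 − 1.333| = 0.100
B: 1251/909 ≈ 1.376 → |1.376 − 1.333| = 0.043
C: 2561/2022 ≈ 1.267 → |1.267 − 1.333| = 0.066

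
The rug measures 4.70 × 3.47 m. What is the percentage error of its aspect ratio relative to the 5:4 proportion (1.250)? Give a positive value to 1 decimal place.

8.4%

Ratio = 4.70 / 3.47 ≈ 1.3545.
Ideal 5:4 = 1.2500. |1.3545 − 1.2500| / 1.2500 ≈ 8.36% → 8.4%.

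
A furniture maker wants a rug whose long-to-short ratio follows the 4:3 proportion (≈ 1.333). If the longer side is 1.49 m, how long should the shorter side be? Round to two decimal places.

1.12 m

4:3 ≈ 1.33333.
Shorter side = 1.49 ÷ 1.33333 ≈ 1.1175 → 1.12 m.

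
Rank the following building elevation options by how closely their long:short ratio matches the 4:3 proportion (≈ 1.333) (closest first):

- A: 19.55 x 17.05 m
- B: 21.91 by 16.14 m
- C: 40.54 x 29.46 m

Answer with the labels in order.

Ratios: A = 19.55 / 17.05 ≈ 1.147; B = 21.91 / 16.14 ≈ 1.357; C = 40.54 / 29.46 ≈ 1.376.
|Δ from 1.333|: A 0.186; B 0.024; C 0.043.

B, C, A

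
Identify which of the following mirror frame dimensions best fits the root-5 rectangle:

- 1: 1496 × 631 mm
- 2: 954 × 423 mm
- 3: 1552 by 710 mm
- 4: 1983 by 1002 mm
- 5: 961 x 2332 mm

2

Ratios (long/short): 1 ≈ 2.371; 2 ≈ 2.255; 3 ≈ 2.186; 4 ≈ 1.979; 5 ≈ 2.427.
root-5 ≈ 2.236; option 2 is nearest (Δ 0.019).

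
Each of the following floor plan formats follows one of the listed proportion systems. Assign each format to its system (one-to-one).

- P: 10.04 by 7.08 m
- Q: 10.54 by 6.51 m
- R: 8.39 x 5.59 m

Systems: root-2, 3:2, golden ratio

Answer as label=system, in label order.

P=root-2, Q=golden ratio, R=3:2

P = 10.04/7.08 ≈ 1.418 → root-2 (1.414)
Q = 10.54/6.51 ≈ 1.619 → golden ratio (1.618)
R = 8.39/5.59 ≈ 1.501 → 3:2 (1.500)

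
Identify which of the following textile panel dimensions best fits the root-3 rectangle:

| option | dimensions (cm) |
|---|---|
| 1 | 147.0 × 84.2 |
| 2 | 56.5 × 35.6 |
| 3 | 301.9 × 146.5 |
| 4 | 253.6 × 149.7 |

Ratios (long/short): 1 ≈ 1.746; 2 ≈ 1.587; 3 ≈ 2.061; 4 ≈ 1.694.
root-3 ≈ 1.732; option 1 is nearest (Δ 0.014).

1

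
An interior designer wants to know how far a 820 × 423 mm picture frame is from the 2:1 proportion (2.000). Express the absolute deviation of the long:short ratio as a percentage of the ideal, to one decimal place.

Ratio = 820 / 423 ≈ 1.9385.
Ideal 2:1 = 2.0000. |1.9385 − 2.0000| / 2.0000 ≈ 3.08% → 3.1%.

3.1%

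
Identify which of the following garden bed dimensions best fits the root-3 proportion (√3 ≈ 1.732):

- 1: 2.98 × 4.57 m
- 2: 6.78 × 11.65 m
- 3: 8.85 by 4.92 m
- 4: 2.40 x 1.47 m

Ratios (long/short): 1 ≈ 1.534; 2 ≈ 1.718; 3 ≈ 1.799; 4 ≈ 1.633.
root-3 ≈ 1.732; option 2 is nearest (Δ 0.014).

2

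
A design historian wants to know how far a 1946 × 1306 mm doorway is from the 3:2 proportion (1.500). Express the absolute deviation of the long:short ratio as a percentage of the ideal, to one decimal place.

Ratio = 1946 / 1306 ≈ 1.4900.
Ideal 3:2 = 1.5000. |1.4900 − 1.5000| / 1.5000 ≈ 0.67% → 0.7%.

0.7%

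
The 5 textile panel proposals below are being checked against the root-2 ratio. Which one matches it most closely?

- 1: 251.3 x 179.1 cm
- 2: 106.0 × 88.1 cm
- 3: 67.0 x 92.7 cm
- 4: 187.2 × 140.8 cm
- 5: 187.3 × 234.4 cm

Target root-2 ≈ 1.414.
1: 1.403 (Δ0.011)  2: 1.203 (Δ0.211)  3: 1.384 (Δ0.030)  4: 1.330 (Δ0.084)  5: 1.251 (Δ0.163)

1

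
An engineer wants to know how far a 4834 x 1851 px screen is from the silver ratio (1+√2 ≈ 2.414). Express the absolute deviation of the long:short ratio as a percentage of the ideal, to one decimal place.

Ratio = 4834 / 1851 ≈ 2.6116.
Ideal silver ratio ≈ 2.4142. |2.6116 − 2.4142| / 2.4142 ≈ 8.18% → 8.2%.

8.2%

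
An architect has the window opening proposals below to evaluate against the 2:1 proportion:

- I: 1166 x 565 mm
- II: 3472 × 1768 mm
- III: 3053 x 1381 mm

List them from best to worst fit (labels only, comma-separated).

I: 1166/565 ≈ 2.064 → |2.064 − 2.000| = 0.064
II: 3472/1768 ≈ 1.964 → |1.964 − 2.000| = 0.036
III: 3053/1381 ≈ 2.211 → |2.211 − 2.000| = 0.211

II, I, III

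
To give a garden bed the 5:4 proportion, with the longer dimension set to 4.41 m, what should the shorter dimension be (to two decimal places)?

3.53 m

5:4 = 1.25000.
Shorter side = 4.41 ÷ 1.25000 ≈ 3.5280 → 3.53 m.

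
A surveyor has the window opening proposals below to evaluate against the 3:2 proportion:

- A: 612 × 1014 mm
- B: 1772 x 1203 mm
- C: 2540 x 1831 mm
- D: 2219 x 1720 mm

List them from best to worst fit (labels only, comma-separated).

Ratios: A = 1014 / 612 ≈ 1.657; B = 1772 / 1203 ≈ 1.473; C = 2540 / 1831 ≈ 1.387; D = 2219 / 1720 ≈ 1.290.
|Δ from 1.500|: A 0.157; B 0.027; C 0.113; D 0.210.

B, C, A, D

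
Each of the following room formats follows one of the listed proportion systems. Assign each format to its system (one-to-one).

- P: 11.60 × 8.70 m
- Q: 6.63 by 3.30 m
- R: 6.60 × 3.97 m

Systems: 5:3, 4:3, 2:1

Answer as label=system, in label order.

Ratios: P ≈ 1.333; Q ≈ 2.009; R ≈ 1.662.
Targets: 5:3 ≈ 1.667; 4:3 ≈ 1.333; 2:1 ≈ 2.000.

P=4:3, Q=2:1, R=5:3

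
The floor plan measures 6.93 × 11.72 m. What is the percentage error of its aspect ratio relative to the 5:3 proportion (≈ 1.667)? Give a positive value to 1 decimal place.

1.5%

Ratio = 11.72 / 6.93 ≈ 1.6912.
Ideal 5:3 ≈ 1.6667. |1.6912 − 1.6667| / 1.6667 ≈ 1.47% → 1.5%.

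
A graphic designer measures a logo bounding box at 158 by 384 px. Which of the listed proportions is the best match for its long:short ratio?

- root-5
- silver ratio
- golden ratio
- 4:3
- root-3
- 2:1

Ratio = 384 / 158 ≈ 2.430.
Distances: root-5 2.236 (Δ 0.194); silver ratio 2.414 (Δ 0.016); golden ratio 1.618 (Δ 0.812); 4:3 1.333 (Δ 1.097); root-3 1.732 (Δ 0.698); 2:1 2.000 (Δ 0.430).

silver ratio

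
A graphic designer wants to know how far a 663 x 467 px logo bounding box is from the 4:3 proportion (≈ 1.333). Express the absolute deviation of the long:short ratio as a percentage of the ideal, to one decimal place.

Ratio = 663 / 467 ≈ 1.4197.
Ideal 4:3 ≈ 1.3333. |1.4197 − 1.3333| / 1.3333 ≈ 6.48% → 6.5%.

6.5%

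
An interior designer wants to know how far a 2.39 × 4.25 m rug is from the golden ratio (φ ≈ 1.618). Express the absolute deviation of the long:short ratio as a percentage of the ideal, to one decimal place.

9.9%

Ratio = 4.25 / 2.39 ≈ 1.7782.
Ideal golden ratio ≈ 1.6180. |1.7782 − 1.6180| / 1.6180 ≈ 9.90% → 9.9%.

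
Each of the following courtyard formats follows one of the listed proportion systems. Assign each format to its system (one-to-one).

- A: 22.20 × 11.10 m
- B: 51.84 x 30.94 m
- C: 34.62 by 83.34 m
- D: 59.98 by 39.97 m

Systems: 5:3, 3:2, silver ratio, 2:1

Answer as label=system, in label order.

A=2:1, B=5:3, C=silver ratio, D=3:2

A = 22.20/11.10 ≈ 2.000 → 2:1 (2.000)
B = 51.84/30.94 ≈ 1.676 → 5:3 (1.667)
C = 83.34/34.62 ≈ 2.407 → silver ratio (2.414)
D = 59.98/39.97 ≈ 1.501 → 3:2 (1.500)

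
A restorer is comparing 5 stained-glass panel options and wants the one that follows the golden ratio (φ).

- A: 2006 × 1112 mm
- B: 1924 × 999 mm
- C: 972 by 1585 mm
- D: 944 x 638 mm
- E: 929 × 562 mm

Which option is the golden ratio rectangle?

Target golden ratio ≈ 1.618.
A: 1.804 (Δ0.186)  B: 1.926 (Δ0.308)  C: 1.631 (Δ0.013)  D: 1.480 (Δ0.138)  E: 1.653 (Δ0.035)

C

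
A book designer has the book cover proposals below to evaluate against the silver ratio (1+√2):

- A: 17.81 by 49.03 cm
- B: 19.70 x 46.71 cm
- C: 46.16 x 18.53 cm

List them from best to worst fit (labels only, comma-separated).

B, C, A

A: 49.03/17.81 ≈ 2.753 → |2.753 − 2.414| = 0.339
B: 46.71/19.70 ≈ 2.371 → |2.371 − 2.414| = 0.043
C: 46.16/18.53 ≈ 2.491 → |2.491 − 2.414| = 0.077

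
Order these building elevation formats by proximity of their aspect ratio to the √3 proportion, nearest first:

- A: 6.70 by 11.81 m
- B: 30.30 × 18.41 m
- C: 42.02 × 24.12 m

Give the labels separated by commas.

C, A, B

A: 11.81/6.70 ≈ 1.763 → |1.763 − 1.732| = 0.031
B: 30.30/18.41 ≈ 1.646 → |1.646 − 1.732| = 0.086
C: 42.02/24.12 ≈ 1.742 → |1.742 − 1.732| = 0.010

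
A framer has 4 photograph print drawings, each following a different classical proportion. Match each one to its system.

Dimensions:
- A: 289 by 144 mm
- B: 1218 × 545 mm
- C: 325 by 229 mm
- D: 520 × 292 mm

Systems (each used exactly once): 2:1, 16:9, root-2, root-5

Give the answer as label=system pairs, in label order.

A = 289/144 ≈ 2.007 → 2:1 (2.000)
B = 1218/545 ≈ 2.235 → root-5 (2.236)
C = 325/229 ≈ 1.419 → root-2 (1.414)
D = 520/292 ≈ 1.781 → 16:9 (1.778)

A=2:1, B=root-5, C=root-2, D=16:9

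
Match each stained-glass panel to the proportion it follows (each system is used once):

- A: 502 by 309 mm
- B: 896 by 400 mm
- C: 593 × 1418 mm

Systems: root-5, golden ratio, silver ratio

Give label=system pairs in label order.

A = 502/309 ≈ 1.625 → golden ratio (1.618)
B = 896/400 ≈ 2.240 → root-5 (2.236)
C = 1418/593 ≈ 2.391 → silver ratio (2.414)

A=golden ratio, B=root-5, C=silver ratio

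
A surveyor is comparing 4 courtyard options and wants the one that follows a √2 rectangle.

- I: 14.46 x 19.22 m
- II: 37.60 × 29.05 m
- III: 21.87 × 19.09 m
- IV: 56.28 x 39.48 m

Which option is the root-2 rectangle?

Target root-2 ≈ 1.414.
I: 1.329 (Δ0.085)  II: 1.294 (Δ0.120)  III: 1.146 (Δ0.268)  IV: 1.426 (Δ0.012)

IV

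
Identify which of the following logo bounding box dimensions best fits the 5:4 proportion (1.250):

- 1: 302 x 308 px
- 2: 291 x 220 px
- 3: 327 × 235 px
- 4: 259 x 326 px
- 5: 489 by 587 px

4

Ratios (long/short): 1 ≈ 1.020; 2 ≈ 1.323; 3 ≈ 1.391; 4 ≈ 1.259; 5 ≈ 1.200.
5:4 ≈ 1.250; option 4 is nearest (Δ 0.009).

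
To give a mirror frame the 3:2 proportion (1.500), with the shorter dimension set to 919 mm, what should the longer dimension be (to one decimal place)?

3:2 = 1.50000.
Longer side = 919 × 1.50000 ≈ 1378.500 → 1378.5 mm.

1378.5 mm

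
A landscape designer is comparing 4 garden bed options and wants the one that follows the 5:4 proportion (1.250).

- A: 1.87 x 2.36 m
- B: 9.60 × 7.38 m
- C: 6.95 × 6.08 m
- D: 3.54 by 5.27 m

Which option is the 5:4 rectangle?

A

Ratios (long/short): A ≈ 1.262; B ≈ 1.301; C ≈ 1.143; D ≈ 1.489.
5:4 ≈ 1.250; option A is nearest (Δ 0.012).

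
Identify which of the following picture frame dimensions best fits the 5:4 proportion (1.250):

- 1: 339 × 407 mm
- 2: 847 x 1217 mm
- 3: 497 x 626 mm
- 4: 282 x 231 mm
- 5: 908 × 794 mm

Ratios (long/short): 1 ≈ 1.201; 2 ≈ 1.437; 3 ≈ 1.260; 4 ≈ 1.221; 5 ≈ 1.144.
5:4 ≈ 1.250; option 3 is nearest (Δ 0.010).

3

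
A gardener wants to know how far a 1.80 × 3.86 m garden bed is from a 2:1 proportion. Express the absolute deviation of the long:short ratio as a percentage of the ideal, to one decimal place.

7.2%

Ratio = 3.86 / 1.80 ≈ 2.1444.
Ideal 2:1 = 2.0000. |2.1444 − 2.0000| / 2.0000 ≈ 7.22% → 7.2%.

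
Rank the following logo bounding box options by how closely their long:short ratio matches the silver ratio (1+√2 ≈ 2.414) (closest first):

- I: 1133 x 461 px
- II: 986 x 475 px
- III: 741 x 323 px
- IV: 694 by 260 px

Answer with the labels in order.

I, III, IV, II

I: 1133/461 ≈ 2.458 → |2.458 − 2.414| = 0.044
II: 986/475 ≈ 2.076 → |2.076 − 2.414| = 0.338
III: 741/323 ≈ 2.294 → |2.294 − 2.414| = 0.120
IV: 694/260 ≈ 2.669 → |2.669 − 2.414| = 0.255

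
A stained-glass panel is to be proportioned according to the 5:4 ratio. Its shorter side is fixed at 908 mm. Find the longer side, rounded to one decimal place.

1135.0 mm

5:4 = 1.25000.
Longer side = 908 × 1.25000 ≈ 1135.000 → 1135.0 mm.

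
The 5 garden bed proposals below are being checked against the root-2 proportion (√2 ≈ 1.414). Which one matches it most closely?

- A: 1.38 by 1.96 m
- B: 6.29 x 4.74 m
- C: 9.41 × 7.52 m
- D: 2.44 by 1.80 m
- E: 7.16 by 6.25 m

A

Target root-2 ≈ 1.414.
A: 1.420 (Δ0.006)  B: 1.327 (Δ0.087)  C: 1.251 (Δ0.163)  D: 1.356 (Δ0.058)  E: 1.146 (Δ0.268)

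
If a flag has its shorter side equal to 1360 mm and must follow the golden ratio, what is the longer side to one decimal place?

golden ratio ≈ 1.61803.
Longer side = 1360 × 1.61803 ≈ 2200.521 → 2200.5 mm.

2200.5 mm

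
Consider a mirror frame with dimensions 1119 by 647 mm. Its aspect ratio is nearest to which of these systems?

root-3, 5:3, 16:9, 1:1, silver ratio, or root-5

root-3

1119/647 ≈ 1.730. Nearest candidates are root-3 (1.732, off by 0.002) and 16:9 (1.778, off by 0.048).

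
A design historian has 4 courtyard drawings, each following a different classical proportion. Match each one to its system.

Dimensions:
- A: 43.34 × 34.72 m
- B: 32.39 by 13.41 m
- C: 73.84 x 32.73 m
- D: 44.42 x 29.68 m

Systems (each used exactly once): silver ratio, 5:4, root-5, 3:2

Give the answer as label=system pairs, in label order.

Ratios: A ≈ 1.248; B ≈ 2.415; C ≈ 2.256; D ≈ 1.497.
Targets: silver ratio ≈ 2.414; 5:4 ≈ 1.250; root-5 ≈ 2.236; 3:2 ≈ 1.500.

A=5:4, B=silver ratio, C=root-5, D=3:2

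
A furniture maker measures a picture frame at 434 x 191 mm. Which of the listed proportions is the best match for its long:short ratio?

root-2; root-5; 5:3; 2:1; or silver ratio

Ratio = 434 / 191 ≈ 2.272.
Distances: root-2 1.414 (Δ 0.858); root-5 2.236 (Δ 0.036); 5:3 1.667 (Δ 0.605); 2:1 2.000 (Δ 0.272); silver ratio 2.414 (Δ 0.142).

root-5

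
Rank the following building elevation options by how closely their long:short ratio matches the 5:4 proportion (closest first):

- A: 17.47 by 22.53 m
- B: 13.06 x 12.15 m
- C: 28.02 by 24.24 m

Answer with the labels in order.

A: 22.53/17.47 ≈ 1.290 → |1.290 − 1.250| = 0.040
B: 13.06/12.15 ≈ 1.075 → |1.075 − 1.250| = 0.175
C: 28.02/24.24 ≈ 1.156 → |1.156 − 1.250| = 0.094

A, C, B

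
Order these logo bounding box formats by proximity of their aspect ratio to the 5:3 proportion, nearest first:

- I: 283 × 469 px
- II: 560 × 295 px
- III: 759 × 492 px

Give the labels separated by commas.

Ratios: I = 469 / 283 ≈ 1.657; II = 560 / 295 ≈ 1.898; III = 759 / 492 ≈ 1.543.
|Δ from 1.667|: I 0.010; II 0.231; III 0.124.

I, III, II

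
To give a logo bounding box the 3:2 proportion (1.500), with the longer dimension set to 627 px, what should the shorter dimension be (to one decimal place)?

418.0 px

3:2 = 1.50000.
Shorter side = 627 ÷ 1.50000 ≈ 418.000 → 418.0 px.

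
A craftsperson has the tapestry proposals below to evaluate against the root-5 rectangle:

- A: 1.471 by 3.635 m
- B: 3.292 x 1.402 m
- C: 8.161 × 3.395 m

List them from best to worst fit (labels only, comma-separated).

B, C, A

Ratios: A = 3.635 / 1.471 ≈ 2.471; B = 3.292 / 1.402 ≈ 2.348; C = 8.161 / 3.395 ≈ 2.404.
|Δ from 2.236|: A 0.235; B 0.112; C 0.168.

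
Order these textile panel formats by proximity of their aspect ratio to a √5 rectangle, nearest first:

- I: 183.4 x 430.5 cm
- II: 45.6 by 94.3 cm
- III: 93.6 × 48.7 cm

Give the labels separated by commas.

I, II, III

I: 430.5/183.4 ≈ 2.347 → |2.347 − 2.236| = 0.111
II: 94.3/45.6 ≈ 2.068 → |2.068 − 2.236| = 0.168
III: 93.6/48.7 ≈ 1.922 → |1.922 − 2.236| = 0.314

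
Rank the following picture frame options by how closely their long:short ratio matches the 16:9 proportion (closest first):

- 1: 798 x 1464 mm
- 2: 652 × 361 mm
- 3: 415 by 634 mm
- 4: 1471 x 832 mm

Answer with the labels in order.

4, 2, 1, 3

Ratios: 1 = 1464 / 798 ≈ 1.835; 2 = 652 / 361 ≈ 1.806; 3 = 634 / 415 ≈ 1.528; 4 = 1471 / 832 ≈ 1.768.
|Δ from 1.778|: 1 0.057; 2 0.028; 3 0.250; 4 0.010.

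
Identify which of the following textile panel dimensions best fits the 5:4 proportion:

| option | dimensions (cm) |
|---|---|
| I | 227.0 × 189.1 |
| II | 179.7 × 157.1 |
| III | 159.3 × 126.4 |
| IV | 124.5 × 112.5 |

Ratios (long/short): I ≈ 1.200; II ≈ 1.144; III ≈ 1.260; IV ≈ 1.107.
5:4 ≈ 1.250; option III is nearest (Δ 0.010).

III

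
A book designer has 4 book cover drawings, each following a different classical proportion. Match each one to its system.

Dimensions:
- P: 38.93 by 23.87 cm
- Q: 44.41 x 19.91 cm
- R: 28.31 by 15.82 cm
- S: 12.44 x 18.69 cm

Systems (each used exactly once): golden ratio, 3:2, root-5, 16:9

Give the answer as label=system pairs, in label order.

P = 38.93/23.87 ≈ 1.631 → golden ratio (1.618)
Q = 44.41/19.91 ≈ 2.231 → root-5 (2.236)
R = 28.31/15.82 ≈ 1.790 → 16:9 (1.778)
S = 18.69/12.44 ≈ 1.502 → 3:2 (1.500)

P=golden ratio, Q=root-5, R=16:9, S=3:2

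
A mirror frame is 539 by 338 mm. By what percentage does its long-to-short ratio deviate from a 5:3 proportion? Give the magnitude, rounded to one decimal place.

4.3%

Ratio = 539 / 338 ≈ 1.5947.
Ideal 5:3 ≈ 1.6667. |1.5947 − 1.6667| / 1.6667 ≈ 4.32% → 4.3%.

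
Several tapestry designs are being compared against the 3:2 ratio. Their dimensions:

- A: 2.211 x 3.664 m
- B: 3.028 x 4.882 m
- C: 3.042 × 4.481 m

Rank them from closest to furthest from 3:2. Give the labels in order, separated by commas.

Ratios: A = 3.664 / 2.211 ≈ 1.657; B = 4.882 / 3.028 ≈ 1.612; C = 4.481 / 3.042 ≈ 1.473.
|Δ from 1.500|: A 0.157; B 0.112; C 0.027.

C, B, A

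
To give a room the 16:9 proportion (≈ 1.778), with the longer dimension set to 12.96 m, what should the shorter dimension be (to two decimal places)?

7.29 m

16:9 ≈ 1.77778.
Shorter side = 12.96 ÷ 1.77778 ≈ 7.2900 → 7.29 m.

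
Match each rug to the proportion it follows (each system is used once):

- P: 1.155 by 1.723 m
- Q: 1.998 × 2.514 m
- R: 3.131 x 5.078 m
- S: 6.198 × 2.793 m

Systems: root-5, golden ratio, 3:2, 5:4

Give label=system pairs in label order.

P = 1.723/1.155 ≈ 1.492 → 3:2 (1.500)
Q = 2.514/1.998 ≈ 1.258 → 5:4 (1.250)
R = 5.078/3.131 ≈ 1.622 → golden ratio (1.618)
S = 6.198/2.793 ≈ 2.219 → root-5 (2.236)

P=3:2, Q=5:4, R=golden ratio, S=root-5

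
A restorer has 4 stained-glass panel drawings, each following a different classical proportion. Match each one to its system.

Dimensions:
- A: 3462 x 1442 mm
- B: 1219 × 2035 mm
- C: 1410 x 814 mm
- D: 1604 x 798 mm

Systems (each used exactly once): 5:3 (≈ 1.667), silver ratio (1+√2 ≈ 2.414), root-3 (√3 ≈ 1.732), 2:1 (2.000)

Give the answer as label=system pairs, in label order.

A=silver ratio, B=5:3, C=root-3, D=2:1

A = 3462/1442 ≈ 2.401 → silver ratio (2.414)
B = 2035/1219 ≈ 1.669 → 5:3 (1.667)
C = 1410/814 ≈ 1.732 → root-3 (1.732)
D = 1604/798 ≈ 2.010 → 2:1 (2.000)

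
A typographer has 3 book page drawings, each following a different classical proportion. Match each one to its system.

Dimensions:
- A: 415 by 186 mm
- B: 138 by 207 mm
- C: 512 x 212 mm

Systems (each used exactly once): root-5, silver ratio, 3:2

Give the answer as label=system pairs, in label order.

Ratios: A ≈ 2.231; B ≈ 1.500; C ≈ 2.415.
Targets: root-5 ≈ 2.236; silver ratio ≈ 2.414; 3:2 ≈ 1.500.

A=root-5, B=3:2, C=silver ratio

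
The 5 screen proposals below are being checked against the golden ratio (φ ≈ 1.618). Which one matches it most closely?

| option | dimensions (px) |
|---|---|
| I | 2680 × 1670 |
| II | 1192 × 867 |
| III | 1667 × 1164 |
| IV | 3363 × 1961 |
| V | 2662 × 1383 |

Ratios (long/short): I ≈ 1.605; II ≈ 1.375; III ≈ 1.432; IV ≈ 1.715; V ≈ 1.925.
golden ratio ≈ 1.618; option I is nearest (Δ 0.013).

I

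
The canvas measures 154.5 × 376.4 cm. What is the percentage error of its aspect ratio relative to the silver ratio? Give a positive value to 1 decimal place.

Ratio = 376.4 / 154.5 ≈ 2.4362.
Ideal silver ratio ≈ 2.4142. |2.4362 − 2.4142| / 2.4142 ≈ 0.91% → 0.9%.

0.9%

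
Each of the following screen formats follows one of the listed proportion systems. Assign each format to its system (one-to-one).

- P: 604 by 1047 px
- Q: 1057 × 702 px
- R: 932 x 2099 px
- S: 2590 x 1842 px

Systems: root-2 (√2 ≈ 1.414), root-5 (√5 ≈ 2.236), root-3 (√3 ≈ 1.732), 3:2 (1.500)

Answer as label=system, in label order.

P = 1047/604 ≈ 1.733 → root-3 (1.732)
Q = 1057/702 ≈ 1.506 → 3:2 (1.500)
R = 2099/932 ≈ 2.252 → root-5 (2.236)
S = 2590/1842 ≈ 1.406 → root-2 (1.414)

P=root-3, Q=3:2, R=root-5, S=root-2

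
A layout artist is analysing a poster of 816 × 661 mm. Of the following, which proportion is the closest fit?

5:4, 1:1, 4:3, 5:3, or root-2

5:4

816/661 ≈ 1.234. Nearest candidates are 5:4 (1.250, off by 0.016) and 4:3 (1.333, off by 0.099).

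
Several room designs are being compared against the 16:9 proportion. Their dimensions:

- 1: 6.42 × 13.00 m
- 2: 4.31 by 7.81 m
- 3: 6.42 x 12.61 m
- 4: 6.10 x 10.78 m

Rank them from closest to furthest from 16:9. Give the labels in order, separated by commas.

4, 2, 3, 1

Ratios: 1 = 13.00 / 6.42 ≈ 2.025; 2 = 7.81 / 4.31 ≈ 1.812; 3 = 12.61 / 6.42 ≈ 1.964; 4 = 10.78 / 6.10 ≈ 1.767.
|Δ from 1.778|: 1 0.247; 2 0.034; 3 0.186; 4 0.011.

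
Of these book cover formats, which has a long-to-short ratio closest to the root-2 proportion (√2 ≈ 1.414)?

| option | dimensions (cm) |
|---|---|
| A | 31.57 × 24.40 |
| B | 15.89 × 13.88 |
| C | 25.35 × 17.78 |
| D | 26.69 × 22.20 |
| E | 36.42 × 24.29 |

C

Ratios (long/short): A ≈ 1.294; B ≈ 1.145; C ≈ 1.426; D ≈ 1.202; E ≈ 1.499.
root-2 ≈ 1.414; option C is nearest (Δ 0.012).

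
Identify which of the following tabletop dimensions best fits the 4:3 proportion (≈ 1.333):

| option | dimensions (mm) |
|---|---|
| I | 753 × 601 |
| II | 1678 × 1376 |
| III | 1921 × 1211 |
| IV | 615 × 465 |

IV

Target 4:3 ≈ 1.333.
I: 1.253 (Δ0.080)  II: 1.219 (Δ0.114)  III: 1.586 (Δ0.253)  IV: 1.323 (Δ0.010)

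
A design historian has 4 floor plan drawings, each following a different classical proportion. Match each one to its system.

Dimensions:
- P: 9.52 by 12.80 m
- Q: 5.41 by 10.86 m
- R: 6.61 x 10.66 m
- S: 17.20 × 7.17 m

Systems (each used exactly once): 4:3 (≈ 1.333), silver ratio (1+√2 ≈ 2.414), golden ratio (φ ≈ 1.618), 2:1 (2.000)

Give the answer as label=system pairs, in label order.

P=4:3, Q=2:1, R=golden ratio, S=silver ratio

P = 12.80/9.52 ≈ 1.345 → 4:3 (1.333)
Q = 10.86/5.41 ≈ 2.007 → 2:1 (2.000)
R = 10.66/6.61 ≈ 1.613 → golden ratio (1.618)
S = 17.20/7.17 ≈ 2.399 → silver ratio (2.414)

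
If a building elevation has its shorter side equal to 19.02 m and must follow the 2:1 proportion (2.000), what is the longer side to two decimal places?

38.04 m

2:1 = 2.00000.
Longer side = 19.02 × 2.00000 ≈ 38.0400 → 38.04 m.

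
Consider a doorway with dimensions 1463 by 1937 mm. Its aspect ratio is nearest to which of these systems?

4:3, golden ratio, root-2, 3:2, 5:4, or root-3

4:3

1937/1463 ≈ 1.324. Nearest candidates are 4:3 (1.333, off by 0.009) and 5:4 (1.250, off by 0.074).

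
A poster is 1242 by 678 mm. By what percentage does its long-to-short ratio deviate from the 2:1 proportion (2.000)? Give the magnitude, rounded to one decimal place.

Ratio = 1242 / 678 ≈ 1.8319.
Ideal 2:1 = 2.0000. |1.8319 − 2.0000| / 2.0000 ≈ 8.40% → 8.4%.

8.4%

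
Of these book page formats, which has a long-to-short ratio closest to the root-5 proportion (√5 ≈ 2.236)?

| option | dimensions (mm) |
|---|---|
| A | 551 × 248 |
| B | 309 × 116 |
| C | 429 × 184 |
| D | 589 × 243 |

A

Target root-5 ≈ 2.236.
A: 2.222 (Δ0.014)  B: 2.664 (Δ0.428)  C: 2.332 (Δ0.096)  D: 2.424 (Δ0.188)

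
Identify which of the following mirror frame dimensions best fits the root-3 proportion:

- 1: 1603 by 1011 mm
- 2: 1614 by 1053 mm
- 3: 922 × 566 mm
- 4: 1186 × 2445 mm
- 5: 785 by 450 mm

5

Target root-3 ≈ 1.732.
1: 1.586 (Δ0.146)  2: 1.533 (Δ0.199)  3: 1.629 (Δ0.103)  4: 2.062 (Δ0.330)  5: 1.744 (Δ0.012)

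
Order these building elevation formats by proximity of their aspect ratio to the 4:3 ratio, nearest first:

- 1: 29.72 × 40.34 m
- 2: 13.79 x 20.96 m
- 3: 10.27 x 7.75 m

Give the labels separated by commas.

3, 1, 2

1: 40.34/29.72 ≈ 1.357 → |1.357 − 1.333| = 0.024
2: 20.96/13.79 ≈ 1.520 → |1.520 − 1.333| = 0.187
3: 10.27/7.75 ≈ 1.325 → |1.325 − 1.333| = 0.008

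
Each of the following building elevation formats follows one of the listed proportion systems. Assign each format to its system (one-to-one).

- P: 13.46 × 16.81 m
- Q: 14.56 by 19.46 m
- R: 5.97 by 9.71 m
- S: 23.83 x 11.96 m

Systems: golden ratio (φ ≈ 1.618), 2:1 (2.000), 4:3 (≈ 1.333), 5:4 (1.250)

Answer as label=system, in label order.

P=5:4, Q=4:3, R=golden ratio, S=2:1

Ratios: P ≈ 1.249; Q ≈ 1.337; R ≈ 1.626; S ≈ 1.992.
Targets: golden ratio ≈ 1.618; 2:1 ≈ 2.000; 4:3 ≈ 1.333; 5:4 ≈ 1.250.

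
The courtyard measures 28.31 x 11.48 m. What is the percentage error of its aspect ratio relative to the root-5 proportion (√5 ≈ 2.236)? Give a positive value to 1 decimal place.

10.3%

Ratio = 28.31 / 11.48 ≈ 2.4660.
Ideal root-5 ≈ 2.2361. |2.4660 − 2.2361| / 2.2361 ≈ 10.28% → 10.3%.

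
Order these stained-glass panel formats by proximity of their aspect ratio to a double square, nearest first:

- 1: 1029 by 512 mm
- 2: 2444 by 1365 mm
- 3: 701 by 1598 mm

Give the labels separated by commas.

1: 1029/512 ≈ 2.010 → |2.010 − 2.000| = 0.010
2: 2444/1365 ≈ 1.790 → |1.790 − 2.000| = 0.210
3: 1598/701 ≈ 2.280 → |2.280 − 2.000| = 0.280

1, 2, 3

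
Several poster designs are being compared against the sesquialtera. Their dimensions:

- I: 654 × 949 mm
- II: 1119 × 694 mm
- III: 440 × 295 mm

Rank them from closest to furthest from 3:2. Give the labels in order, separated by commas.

III, I, II

I: 949/654 ≈ 1.451 → |1.451 − 1.500| = 0.049
II: 1119/694 ≈ 1.612 → |1.612 − 1.500| = 0.112
III: 440/295 ≈ 1.492 → |1.492 − 1.500| = 0.008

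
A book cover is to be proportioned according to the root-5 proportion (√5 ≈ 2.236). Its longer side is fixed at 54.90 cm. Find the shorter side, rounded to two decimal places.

root-5 ≈ 2.23607.
Shorter side = 54.90 ÷ 2.23607 ≈ 24.5520 → 24.55 cm.

24.55 cm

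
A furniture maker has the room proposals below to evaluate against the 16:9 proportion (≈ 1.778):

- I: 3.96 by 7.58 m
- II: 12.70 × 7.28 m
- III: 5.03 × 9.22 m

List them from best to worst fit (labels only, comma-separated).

Ratios: I = 7.58 / 3.96 ≈ 1.914; II = 12.70 / 7.28 ≈ 1.745; III = 9.22 / 5.03 ≈ 1.833.
|Δ from 1.778|: I 0.136; II 0.033; III 0.055.

II, III, I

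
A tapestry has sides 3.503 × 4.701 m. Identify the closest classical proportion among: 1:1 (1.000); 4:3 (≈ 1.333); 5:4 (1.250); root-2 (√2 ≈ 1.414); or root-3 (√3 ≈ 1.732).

4.701/3.503 ≈ 1.342. Nearest candidates are 4:3 (1.333, off by 0.009) and root-2 (1.414, off by 0.072).

4:3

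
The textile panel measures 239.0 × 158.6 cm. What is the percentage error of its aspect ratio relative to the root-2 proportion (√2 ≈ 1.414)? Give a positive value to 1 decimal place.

6.6%

Ratio = 239.0 / 158.6 ≈ 1.5069.
Ideal root-2 ≈ 1.4142. |1.5069 − 1.4142| / 1.4142 ≈ 6.55% → 6.6%.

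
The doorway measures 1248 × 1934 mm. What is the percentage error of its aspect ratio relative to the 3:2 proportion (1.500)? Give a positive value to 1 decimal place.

Ratio = 1934 / 1248 ≈ 1.5497.
Ideal 3:2 = 1.5000. |1.5497 − 1.5000| / 1.5000 ≈ 3.31% → 3.3%.

3.3%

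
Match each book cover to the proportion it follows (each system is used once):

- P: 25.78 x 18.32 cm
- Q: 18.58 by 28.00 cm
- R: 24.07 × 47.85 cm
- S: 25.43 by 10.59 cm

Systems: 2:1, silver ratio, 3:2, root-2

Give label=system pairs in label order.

P=root-2, Q=3:2, R=2:1, S=silver ratio

P = 25.78/18.32 ≈ 1.407 → root-2 (1.414)
Q = 28.00/18.58 ≈ 1.507 → 3:2 (1.500)
R = 47.85/24.07 ≈ 1.988 → 2:1 (2.000)
S = 25.43/10.59 ≈ 2.401 → silver ratio (2.414)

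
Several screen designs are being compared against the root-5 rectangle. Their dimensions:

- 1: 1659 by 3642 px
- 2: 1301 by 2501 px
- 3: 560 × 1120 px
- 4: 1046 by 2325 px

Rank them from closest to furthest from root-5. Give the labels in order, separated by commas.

4, 1, 3, 2

Ratios: 1 = 3642 / 1659 ≈ 2.195; 2 = 2501 / 1301 ≈ 1.922; 3 = 1120 / 560 ≈ 2.000; 4 = 2325 / 1046 ≈ 2.223.
|Δ from 2.236|: 1 0.041; 2 0.314; 3 0.236; 4 0.013.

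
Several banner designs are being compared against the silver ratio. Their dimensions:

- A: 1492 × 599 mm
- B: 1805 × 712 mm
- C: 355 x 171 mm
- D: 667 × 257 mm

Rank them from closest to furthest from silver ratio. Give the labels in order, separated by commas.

A, B, D, C

A: 1492/599 ≈ 2.491 → |2.491 − 2.414| = 0.077
B: 1805/712 ≈ 2.535 → |2.535 − 2.414| = 0.121
C: 355/171 ≈ 2.076 → |2.076 − 2.414| = 0.338
D: 667/257 ≈ 2.595 → |2.595 − 2.414| = 0.181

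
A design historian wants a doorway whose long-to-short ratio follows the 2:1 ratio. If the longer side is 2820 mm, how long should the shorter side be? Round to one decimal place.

2:1 = 2.00000.
Shorter side = 2820 ÷ 2.00000 ≈ 1410.000 → 1410.0 mm.

1410.0 mm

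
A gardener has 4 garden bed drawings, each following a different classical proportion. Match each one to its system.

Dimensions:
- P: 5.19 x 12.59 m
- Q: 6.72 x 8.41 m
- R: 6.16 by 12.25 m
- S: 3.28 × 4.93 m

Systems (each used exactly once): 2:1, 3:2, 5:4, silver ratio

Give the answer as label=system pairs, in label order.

Ratios: P ≈ 2.426; Q ≈ 1.251; R ≈ 1.989; S ≈ 1.503.
Targets: 2:1 ≈ 2.000; 3:2 ≈ 1.500; 5:4 ≈ 1.250; silver ratio ≈ 2.414.

P=silver ratio, Q=5:4, R=2:1, S=3:2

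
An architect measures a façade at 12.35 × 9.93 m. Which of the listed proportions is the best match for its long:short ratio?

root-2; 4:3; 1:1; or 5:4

5:4

Ratio = 12.35 / 9.93 ≈ 1.244.
Distances: root-2 1.414 (Δ 0.170); 4:3 1.333 (Δ 0.089); 1:1 1.000 (Δ 0.244); 5:4 1.250 (Δ 0.006).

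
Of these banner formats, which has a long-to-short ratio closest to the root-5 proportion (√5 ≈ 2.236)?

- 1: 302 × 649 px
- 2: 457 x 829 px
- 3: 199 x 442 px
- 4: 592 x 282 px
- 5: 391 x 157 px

Target root-5 ≈ 2.236.
1: 2.149 (Δ0.087)  2: 1.814 (Δ0.422)  3: 2.221 (Δ0.015)  4: 2.099 (Δ0.137)  5: 2.490 (Δ0.254)

3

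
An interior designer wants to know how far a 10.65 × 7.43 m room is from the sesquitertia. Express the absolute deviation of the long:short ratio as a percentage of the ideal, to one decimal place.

7.5%

Ratio = 10.65 / 7.43 ≈ 1.4334.
Ideal 4:3 ≈ 1.3333. |1.4334 − 1.3333| / 1.3333 ≈ 7.51% → 7.5%.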